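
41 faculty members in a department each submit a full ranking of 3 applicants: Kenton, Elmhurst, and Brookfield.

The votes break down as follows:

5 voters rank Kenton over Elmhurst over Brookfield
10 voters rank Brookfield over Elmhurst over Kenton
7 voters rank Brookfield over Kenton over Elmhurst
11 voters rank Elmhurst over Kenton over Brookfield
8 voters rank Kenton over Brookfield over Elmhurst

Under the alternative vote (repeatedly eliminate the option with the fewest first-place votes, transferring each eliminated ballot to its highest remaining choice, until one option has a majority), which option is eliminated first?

Elmhurst

Round 1: Brookfield 17, Kenton 13, Elmhurst 11. Elmhurst has the fewest and is eliminated.
Round 2: Kenton 24, Brookfield 17. Kenton has a majority.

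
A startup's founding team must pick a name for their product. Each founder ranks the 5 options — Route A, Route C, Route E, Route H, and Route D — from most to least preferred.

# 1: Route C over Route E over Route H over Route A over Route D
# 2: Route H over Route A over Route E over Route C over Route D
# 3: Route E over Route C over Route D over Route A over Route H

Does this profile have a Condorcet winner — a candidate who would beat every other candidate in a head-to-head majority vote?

Head-to-head results (3 voters total):
Route A vs Route C: Route C wins 2–1.
Route A vs Route E: Route E wins 2–1.
Route A vs Route H: Route H wins 2–1.
Route A vs Route D: Route A wins 2–1.
Route C vs Route E: Route E wins 2–1.
Route C vs Route H: Route C wins 2–1.
Route C vs Route D: Route C wins 3–0.
Route E vs Route H: Route E wins 2–1.
Route E vs Route D: Route E wins 3–0.
Route H vs Route D: Route H wins 2–1.
Route E beats each rival — Route A (2–1), Route C (2–1), Route H (2–1), Route D (3–0) — so Route E is the Condorcet winner.

Yes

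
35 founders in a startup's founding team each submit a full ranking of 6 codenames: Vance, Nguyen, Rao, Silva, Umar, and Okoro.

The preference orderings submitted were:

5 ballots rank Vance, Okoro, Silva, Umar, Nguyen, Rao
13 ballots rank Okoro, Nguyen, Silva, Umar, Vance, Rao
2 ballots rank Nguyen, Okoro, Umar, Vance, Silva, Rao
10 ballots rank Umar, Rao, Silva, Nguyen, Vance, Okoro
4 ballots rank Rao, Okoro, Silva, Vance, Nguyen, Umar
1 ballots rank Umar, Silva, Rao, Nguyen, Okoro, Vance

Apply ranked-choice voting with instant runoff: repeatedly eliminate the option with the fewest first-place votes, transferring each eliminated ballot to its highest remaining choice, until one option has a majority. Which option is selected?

Round 1: Okoro 13, Umar 11, Vance 5, Rao 4, Nguyen 2, Silva 0. Silva has the fewest and is eliminated.
Round 2: Okoro 13, Umar 11, Vance 5, Rao 4, Nguyen 2. Nguyen has the fewest and is eliminated.
Round 3: Okoro 15, Umar 11, Vance 5, Rao 4. Rao has the fewest and is eliminated.
Round 4: Okoro 19, Umar 11, Vance 5. Okoro has a majority.

Okoro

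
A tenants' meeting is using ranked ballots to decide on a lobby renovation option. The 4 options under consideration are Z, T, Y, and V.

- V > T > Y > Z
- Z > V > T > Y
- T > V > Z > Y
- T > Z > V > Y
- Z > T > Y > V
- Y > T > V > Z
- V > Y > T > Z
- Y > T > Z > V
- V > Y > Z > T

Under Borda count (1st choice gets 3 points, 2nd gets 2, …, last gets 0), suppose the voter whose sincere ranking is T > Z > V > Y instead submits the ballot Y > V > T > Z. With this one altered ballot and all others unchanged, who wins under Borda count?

Borda totals with the altered ballot: Z 9, T 14, Y 15, V 16.
The switch changes the winner from T to V.

V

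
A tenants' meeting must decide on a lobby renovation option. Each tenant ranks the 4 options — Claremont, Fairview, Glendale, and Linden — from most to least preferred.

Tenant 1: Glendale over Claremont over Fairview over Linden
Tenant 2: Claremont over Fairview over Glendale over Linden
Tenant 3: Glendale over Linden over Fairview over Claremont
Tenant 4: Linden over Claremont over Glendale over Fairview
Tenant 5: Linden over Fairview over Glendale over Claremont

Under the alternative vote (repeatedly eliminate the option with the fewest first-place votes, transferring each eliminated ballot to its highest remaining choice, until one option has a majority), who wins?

Round 1: Glendale 2, Linden 2, Claremont 1, Fairview 0. Fairview has the fewest and is eliminated.
Round 2: Glendale 2, Linden 2, Claremont 1. Claremont has the fewest and is eliminated.
Round 3: Glendale 3, Linden 2. Glendale has a majority.

Glendale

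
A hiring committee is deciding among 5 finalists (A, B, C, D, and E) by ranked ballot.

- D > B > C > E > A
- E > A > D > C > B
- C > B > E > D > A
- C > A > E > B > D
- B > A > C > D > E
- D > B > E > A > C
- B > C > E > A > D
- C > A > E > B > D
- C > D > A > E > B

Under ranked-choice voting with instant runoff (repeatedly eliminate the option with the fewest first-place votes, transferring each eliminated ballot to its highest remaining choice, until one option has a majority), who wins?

Round 1: C 4, B 2, D 2, E 1, A 0. A has the fewest and is eliminated.
Round 2: C 4, B 2, D 2, E 1. E has the fewest and is eliminated.
Round 3: C 4, D 3, B 2. B has the fewest and is eliminated.
Round 4: C 6, D 3. C has a majority.

C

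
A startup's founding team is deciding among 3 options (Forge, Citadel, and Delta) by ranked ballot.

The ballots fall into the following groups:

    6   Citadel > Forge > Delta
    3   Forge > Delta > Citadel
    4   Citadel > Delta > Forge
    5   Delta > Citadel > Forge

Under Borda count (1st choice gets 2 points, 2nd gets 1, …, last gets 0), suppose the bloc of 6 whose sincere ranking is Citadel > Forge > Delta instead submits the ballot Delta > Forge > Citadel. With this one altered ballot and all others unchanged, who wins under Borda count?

Borda totals with the altered ballot: Forge 12, Citadel 13, Delta 29.
The switch changes the winner from Citadel to Delta.

Delta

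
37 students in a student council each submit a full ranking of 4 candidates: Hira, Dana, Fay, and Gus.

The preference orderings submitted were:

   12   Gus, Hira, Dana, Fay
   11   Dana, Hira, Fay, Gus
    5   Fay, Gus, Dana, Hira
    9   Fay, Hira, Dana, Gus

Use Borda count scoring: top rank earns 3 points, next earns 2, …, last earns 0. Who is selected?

Hira

Borda scores:
  Hira: 12·2 + 11·2 + 5·0 + 9·2 = 64
  Dana: 12·1 + 11·3 + 5·1 + 9·1 = 59
  Fay: 12·0 + 11·1 + 5·3 + 9·3 = 53
  Gus: 12·3 + 11·0 + 5·2 + 9·0 = 46
Hira has the highest total.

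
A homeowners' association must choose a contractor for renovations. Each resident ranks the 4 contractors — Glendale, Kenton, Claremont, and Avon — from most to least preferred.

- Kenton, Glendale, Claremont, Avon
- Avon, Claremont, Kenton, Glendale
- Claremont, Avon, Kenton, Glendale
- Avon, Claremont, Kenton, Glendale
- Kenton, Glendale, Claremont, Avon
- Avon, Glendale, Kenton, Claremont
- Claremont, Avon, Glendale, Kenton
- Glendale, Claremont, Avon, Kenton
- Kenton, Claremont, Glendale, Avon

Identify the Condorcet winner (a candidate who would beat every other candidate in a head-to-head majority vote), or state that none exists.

Head-to-head results (9 voters total):
Glendale vs Kenton: Kenton wins 6–3.
Glendale vs Claremont: Claremont wins 5–4.
Glendale vs Avon: Avon wins 5–4.
Kenton vs Claremont: Claremont wins 5–4.
Kenton vs Avon: Avon wins 6–3.
Claremont vs Avon: Claremont wins 6–3.
Claremont beats each rival — Glendale (5–4), Kenton (5–4), Avon (6–3) — so Claremont is the Condorcet winner.

Claremont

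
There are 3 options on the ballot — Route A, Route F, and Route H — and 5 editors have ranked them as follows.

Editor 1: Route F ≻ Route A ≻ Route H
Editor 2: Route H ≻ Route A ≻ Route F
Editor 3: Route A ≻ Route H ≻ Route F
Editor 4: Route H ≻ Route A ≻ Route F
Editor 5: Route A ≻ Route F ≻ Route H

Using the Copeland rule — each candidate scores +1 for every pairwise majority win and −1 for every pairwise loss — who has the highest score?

Pairwise results:
  Route A vs Route F: Route A wins 4–1.
  Route A vs Route H: Route A wins 3–2.
  Route F vs Route H: Route H wins 3–2.
Copeland scores (wins − losses):
  Route A: 2 − 0 = 2
  Route F: 0 − 2 = -2
  Route H: 1 − 1 = 0
Route A has the best Copeland score.

Route A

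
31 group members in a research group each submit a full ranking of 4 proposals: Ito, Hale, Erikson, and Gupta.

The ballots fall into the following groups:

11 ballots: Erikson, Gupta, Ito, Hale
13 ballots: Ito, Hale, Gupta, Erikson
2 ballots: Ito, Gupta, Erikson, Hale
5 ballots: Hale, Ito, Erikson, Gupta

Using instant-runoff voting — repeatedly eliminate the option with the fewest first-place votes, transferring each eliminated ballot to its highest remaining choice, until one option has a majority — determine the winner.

Round 1: Ito 15, Erikson 11, Hale 5, Gupta 0. Gupta has the fewest and is eliminated.
Round 2: Ito 15, Erikson 11, Hale 5. Hale has the fewest and is eliminated.
Round 3: Ito 20, Erikson 11. Ito has a majority.

Ito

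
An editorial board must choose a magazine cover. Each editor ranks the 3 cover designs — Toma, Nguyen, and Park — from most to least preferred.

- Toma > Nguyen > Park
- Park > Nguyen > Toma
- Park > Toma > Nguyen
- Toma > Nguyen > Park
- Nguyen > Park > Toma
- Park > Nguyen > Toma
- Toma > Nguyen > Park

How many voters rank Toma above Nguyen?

4

Ballots ranking Toma above Nguyen: 4.
Ballots ranking Nguyen above Toma: 3.
So 4 of 7 voters prefer Toma to Nguyen.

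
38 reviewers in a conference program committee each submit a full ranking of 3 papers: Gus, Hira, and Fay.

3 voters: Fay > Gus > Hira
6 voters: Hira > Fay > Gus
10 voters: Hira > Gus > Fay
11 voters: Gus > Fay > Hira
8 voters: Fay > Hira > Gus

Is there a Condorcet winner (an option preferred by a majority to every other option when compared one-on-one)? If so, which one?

There is no Condorcet winner

Head-to-head results (38 voters total):
Gus vs Hira: Hira wins 24–14.
Gus vs Fay: Gus wins 21–17.
Hira vs Fay: Fay wins 22–16.
No candidate beats all others: Gus beats Fay beats Hira beats Gus, a majority cycle.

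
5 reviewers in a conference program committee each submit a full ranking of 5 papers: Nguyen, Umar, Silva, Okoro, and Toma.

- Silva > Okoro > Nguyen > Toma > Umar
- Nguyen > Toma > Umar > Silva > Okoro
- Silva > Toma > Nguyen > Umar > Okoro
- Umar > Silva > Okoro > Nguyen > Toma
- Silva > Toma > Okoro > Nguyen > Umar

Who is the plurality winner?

Silva

First-place vote totals:
  Nguyen: 1
  Umar: 1
  Silva: 3
  Okoro: 0
  Toma: 0
Silva has the most first-place votes.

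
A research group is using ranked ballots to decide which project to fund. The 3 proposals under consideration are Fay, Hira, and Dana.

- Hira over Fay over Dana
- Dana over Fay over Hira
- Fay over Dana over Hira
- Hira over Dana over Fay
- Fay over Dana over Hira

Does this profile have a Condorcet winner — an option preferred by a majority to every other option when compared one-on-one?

Yes

Head-to-head results (5 voters total):
Fay vs Hira: Fay wins 3–2.
Fay vs Dana: Fay wins 3–2.
Hira vs Dana: Dana wins 3–2.
Fay beats each rival — Hira (3–2), Dana (3–2) — so Fay is the Condorcet winner.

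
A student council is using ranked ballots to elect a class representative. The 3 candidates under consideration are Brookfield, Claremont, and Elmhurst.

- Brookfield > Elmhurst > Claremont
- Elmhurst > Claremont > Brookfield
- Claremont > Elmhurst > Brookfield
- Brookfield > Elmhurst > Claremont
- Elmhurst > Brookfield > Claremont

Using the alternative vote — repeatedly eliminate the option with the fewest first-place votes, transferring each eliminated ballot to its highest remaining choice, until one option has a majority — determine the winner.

Elmhurst

Round 1: Brookfield 2, Elmhurst 2, Claremont 1. Claremont has the fewest and is eliminated.
Round 2: Elmhurst 3, Brookfield 2. Elmhurst has a majority.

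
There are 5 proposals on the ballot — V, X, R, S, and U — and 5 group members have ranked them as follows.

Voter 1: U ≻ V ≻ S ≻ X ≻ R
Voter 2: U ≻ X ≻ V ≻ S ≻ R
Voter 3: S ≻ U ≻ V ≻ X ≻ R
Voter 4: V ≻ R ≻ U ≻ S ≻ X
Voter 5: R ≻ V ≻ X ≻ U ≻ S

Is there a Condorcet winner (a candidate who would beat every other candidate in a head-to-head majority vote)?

Head-to-head results (5 voters total):
V vs X: V wins 4–1.
V vs R: V wins 4–1.
V vs S: V wins 4–1.
V vs U: U wins 3–2.
X vs R: X wins 3–2.
X vs S: S wins 3–2.
X vs U: U wins 4–1.
R vs S: S wins 3–2.
R vs U: U wins 3–2.
S vs U: U wins 4–1.
U beats each rival — V (3–2), X (4–1), R (3–2), S (4–1) — so U is the Condorcet winner.

Yes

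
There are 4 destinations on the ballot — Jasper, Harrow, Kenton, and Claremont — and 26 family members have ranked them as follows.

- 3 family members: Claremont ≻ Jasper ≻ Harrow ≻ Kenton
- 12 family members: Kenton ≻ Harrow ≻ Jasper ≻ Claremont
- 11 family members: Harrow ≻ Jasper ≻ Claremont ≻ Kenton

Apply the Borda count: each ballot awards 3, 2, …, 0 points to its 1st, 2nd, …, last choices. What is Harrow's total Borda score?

60

Borda scores:
  Jasper: 3·2 + 12·1 + 11·2 = 40
  Harrow: 3·1 + 12·2 + 11·3 = 60
  Kenton: 3·0 + 12·3 + 11·0 = 36
  Claremont: 3·3 + 12·0 + 11·1 = 20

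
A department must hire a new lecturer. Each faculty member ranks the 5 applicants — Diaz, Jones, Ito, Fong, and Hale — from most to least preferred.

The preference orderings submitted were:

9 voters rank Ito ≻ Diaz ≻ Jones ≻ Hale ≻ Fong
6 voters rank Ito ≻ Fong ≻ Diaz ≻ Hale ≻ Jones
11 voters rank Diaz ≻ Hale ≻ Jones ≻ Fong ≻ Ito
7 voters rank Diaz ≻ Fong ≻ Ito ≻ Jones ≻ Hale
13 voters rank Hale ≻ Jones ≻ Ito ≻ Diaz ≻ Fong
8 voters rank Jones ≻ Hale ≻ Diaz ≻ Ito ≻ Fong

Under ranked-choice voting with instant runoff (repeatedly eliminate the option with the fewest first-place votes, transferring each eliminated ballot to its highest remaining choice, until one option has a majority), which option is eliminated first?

Fong

Round 1: Diaz 18, Ito 15, Hale 13, Jones 8, Fong 0. Fong has the fewest and is eliminated.
Round 2: Diaz 18, Ito 15, Hale 13, Jones 8. Jones has the fewest and is eliminated.
Round 3: Hale 21, Diaz 18, Ito 15. Ito has the fewest and is eliminated.
Round 4: Diaz 33, Hale 21. Diaz has a majority.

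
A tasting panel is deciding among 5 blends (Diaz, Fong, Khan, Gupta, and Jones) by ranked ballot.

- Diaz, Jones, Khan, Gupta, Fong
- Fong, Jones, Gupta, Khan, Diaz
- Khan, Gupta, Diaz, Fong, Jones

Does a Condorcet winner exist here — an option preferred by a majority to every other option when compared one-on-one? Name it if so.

Head-to-head results (3 voters total):
Diaz vs Fong: Diaz wins 2–1.
Diaz vs Khan: Khan wins 2–1.
Diaz vs Gupta: Gupta wins 2–1.
Diaz vs Jones: Diaz wins 2–1.
Fong vs Khan: Khan wins 2–1.
Fong vs Gupta: Gupta wins 2–1.
Fong vs Jones: Fong wins 2–1.
Khan vs Gupta: Khan wins 2–1.
Khan vs Jones: Jones wins 2–1.
Gupta vs Jones: Jones wins 2–1.
No candidate beats all others: Diaz beats Jones beats Khan beats Diaz, a majority cycle.

No Condorcet winner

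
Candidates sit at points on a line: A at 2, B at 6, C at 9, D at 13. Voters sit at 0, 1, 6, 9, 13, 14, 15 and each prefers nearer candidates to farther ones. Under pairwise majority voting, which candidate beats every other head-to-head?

With single-peaked preferences on a line, the Condorcet winner is the candidate closest to the median voter.
The median voter (position 9) is closest to C at 9.
Check: C vs A — voters closer to C: 5 of 7.

C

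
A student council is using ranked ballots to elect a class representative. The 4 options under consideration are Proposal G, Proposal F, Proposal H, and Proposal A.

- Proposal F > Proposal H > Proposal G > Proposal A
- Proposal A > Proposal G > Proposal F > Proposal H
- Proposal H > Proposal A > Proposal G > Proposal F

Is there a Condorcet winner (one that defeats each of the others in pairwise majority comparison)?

Head-to-head results (3 voters total):
Proposal G vs Proposal F: Proposal G wins 2–1.
Proposal G vs Proposal H: Proposal H wins 2–1.
Proposal G vs Proposal A: Proposal A wins 2–1.
Proposal F vs Proposal H: Proposal F wins 2–1.
Proposal F vs Proposal A: Proposal A wins 2–1.
Proposal H vs Proposal A: Proposal H wins 2–1.
No candidate beats all others: Proposal G beats Proposal F beats Proposal H beats Proposal G, a majority cycle.

No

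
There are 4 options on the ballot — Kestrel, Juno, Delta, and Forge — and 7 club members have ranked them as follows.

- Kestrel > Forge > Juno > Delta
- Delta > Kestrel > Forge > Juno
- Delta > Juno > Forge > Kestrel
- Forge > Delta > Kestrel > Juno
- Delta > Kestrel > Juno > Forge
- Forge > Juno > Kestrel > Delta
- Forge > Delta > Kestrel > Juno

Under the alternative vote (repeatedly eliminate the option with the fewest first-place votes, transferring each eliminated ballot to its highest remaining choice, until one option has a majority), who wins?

Round 1: Delta 3, Forge 3, Kestrel 1, Juno 0. Juno has the fewest and is eliminated.
Round 2: Delta 3, Forge 3, Kestrel 1. Kestrel has the fewest and is eliminated.
Round 3: Forge 4, Delta 3. Forge has a majority.

Forge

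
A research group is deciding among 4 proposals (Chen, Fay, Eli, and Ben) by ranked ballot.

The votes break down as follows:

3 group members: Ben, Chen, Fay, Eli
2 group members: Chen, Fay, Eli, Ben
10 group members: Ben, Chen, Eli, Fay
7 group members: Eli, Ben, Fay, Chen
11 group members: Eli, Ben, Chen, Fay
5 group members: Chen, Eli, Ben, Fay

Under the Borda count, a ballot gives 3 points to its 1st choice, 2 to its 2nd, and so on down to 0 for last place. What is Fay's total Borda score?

Borda scores:
  Chen: 3·2 + 2·3 + 10·2 + 7·0 + 11·1 + 5·3 = 58
  Fay: 3·1 + 2·2 + 10·0 + 7·1 + 11·0 + 5·0 = 14
  Eli: 3·0 + 2·1 + 10·1 + 7·3 + 11·3 + 5·2 = 76
  Ben: 3·3 + 2·0 + 10·3 + 7·2 + 11·2 + 5·1 = 80

14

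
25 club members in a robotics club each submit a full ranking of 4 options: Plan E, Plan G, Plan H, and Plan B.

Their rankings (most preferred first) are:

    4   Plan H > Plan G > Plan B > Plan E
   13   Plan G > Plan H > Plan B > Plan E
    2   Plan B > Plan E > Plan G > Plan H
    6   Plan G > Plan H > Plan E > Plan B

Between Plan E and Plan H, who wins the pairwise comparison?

Plan H

Ballots ranking Plan E above Plan H: 2.
Ballots ranking Plan H above Plan E: 4+13+6 = 23.
Plan H wins the head-to-head, 23–2.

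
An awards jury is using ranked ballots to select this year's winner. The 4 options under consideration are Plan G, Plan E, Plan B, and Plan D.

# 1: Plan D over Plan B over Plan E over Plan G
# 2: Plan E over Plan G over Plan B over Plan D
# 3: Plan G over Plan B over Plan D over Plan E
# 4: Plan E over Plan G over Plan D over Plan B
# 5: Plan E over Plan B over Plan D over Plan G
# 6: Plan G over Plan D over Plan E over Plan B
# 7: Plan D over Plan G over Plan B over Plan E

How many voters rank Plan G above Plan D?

4

Ballots ranking Plan G above Plan D: 4.
Ballots ranking Plan D above Plan G: 3.
So 4 of 7 voters prefer Plan G to Plan D.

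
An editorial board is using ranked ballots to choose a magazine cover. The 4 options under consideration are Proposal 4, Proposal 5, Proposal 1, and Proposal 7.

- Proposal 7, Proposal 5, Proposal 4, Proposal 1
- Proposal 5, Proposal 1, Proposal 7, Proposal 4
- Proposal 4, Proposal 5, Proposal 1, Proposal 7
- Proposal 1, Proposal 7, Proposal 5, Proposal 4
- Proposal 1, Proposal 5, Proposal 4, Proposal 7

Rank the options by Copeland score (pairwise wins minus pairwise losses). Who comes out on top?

Proposal 5

Pairwise results:
  Proposal 4 vs Proposal 5: Proposal 5 wins 4–1.
  Proposal 4 vs Proposal 1: Proposal 1 wins 3–2.
  Proposal 4 vs Proposal 7: Proposal 7 wins 3–2.
  Proposal 5 vs Proposal 1: Proposal 5 wins 3–2.
  Proposal 5 vs Proposal 7: Proposal 5 wins 3–2.
  Proposal 1 vs Proposal 7: Proposal 1 wins 4–1.
Copeland scores (wins − losses):
  Proposal 4: 0 − 3 = -3
  Proposal 5: 3 − 0 = 3
  Proposal 1: 2 − 1 = 1
  Proposal 7: 1 − 2 = -1
Proposal 5 has the best Copeland score.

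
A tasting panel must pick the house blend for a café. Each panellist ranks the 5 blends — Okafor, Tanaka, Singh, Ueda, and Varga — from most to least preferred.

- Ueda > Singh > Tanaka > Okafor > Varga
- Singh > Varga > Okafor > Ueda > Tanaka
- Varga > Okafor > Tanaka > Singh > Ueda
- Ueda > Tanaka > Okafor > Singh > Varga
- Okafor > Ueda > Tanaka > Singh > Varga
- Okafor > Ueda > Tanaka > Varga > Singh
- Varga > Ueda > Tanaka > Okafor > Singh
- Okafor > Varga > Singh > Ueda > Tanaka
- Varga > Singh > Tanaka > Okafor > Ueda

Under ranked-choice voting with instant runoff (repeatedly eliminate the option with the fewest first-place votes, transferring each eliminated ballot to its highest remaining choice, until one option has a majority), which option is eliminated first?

Round 1: Okafor 3, Varga 3, Ueda 2, Singh 1, Tanaka 0. Tanaka has the fewest and is eliminated.
Round 2: Okafor 3, Varga 3, Ueda 2, Singh 1. Singh has the fewest and is eliminated.
Round 3: Varga 4, Okafor 3, Ueda 2. Ueda has the fewest and is eliminated.
Round 4: Okafor 5, Varga 4. Okafor has a majority.

Tanaka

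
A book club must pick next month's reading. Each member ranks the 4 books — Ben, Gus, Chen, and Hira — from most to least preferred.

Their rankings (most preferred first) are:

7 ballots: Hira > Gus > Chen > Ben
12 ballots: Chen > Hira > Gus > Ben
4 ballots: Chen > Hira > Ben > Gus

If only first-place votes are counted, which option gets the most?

Chen

First-place vote totals:
  Ben: 0
  Gus: 0
  Chen: 16
  Hira: 7
Chen has the most first-place votes.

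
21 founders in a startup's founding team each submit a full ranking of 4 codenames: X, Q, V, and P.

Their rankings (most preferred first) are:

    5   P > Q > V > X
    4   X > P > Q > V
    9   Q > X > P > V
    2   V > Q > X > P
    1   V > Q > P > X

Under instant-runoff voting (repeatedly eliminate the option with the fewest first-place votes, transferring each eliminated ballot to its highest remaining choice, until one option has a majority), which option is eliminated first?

V

Round 1: Q 9, P 5, X 4, V 3. V has the fewest and is eliminated.
Round 2: Q 12, P 5, X 4. Q has a majority.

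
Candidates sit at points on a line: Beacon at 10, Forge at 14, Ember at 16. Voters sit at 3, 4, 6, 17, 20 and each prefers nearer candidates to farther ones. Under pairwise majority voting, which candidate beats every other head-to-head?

With single-peaked preferences on a line, the Condorcet winner is the candidate closest to the median voter.
The median voter (position 6) is closest to Beacon at 10.
Check: Beacon vs Ember — voters closer to Beacon: 3 of 5.

Beacon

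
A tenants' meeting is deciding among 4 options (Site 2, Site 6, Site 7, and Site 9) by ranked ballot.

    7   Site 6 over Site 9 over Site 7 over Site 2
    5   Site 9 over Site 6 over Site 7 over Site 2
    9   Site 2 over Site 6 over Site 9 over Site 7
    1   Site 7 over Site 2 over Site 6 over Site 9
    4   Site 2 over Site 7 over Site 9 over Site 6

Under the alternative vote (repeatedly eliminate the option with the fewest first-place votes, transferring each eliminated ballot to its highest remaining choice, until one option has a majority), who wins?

Site 2

Round 1: Site 2 13, Site 6 7, Site 9 5, Site 7 1. Site 7 has the fewest and is eliminated.
Round 2: Site 2 14, Site 6 7, Site 9 5. Site 2 has a majority.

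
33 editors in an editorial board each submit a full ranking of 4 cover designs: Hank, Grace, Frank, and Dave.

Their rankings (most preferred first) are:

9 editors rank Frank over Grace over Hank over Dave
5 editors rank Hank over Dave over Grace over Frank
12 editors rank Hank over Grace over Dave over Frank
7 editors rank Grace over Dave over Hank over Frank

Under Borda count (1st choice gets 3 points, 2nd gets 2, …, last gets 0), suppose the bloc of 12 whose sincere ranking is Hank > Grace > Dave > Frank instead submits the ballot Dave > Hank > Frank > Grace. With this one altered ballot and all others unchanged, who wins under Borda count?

Dave

Borda totals with the altered ballot: Hank 55, Grace 44, Frank 39, Dave 60.
The switch changes the winner from Grace to Dave.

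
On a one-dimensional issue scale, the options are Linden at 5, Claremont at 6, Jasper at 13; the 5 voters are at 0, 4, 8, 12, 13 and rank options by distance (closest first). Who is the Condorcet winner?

Claremont

With single-peaked preferences on a line, the Condorcet winner is the candidate closest to the median voter.
The median voter (position 8) is closest to Claremont at 6.
Check: Claremont vs Linden — voters closer to Claremont: 3 of 5.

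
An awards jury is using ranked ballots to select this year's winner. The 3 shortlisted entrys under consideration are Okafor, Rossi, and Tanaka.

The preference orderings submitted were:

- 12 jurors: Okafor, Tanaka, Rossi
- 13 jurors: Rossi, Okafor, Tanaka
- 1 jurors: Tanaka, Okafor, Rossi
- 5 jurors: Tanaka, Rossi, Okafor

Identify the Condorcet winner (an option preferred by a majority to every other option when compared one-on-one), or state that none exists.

Head-to-head results (31 voters total):
Okafor vs Rossi: Rossi wins 18–13.
Okafor vs Tanaka: Okafor wins 25–6.
Rossi vs Tanaka: Tanaka wins 18–13.
No candidate beats all others: Okafor beats Tanaka beats Rossi beats Okafor, a majority cycle.

No Condorcet winner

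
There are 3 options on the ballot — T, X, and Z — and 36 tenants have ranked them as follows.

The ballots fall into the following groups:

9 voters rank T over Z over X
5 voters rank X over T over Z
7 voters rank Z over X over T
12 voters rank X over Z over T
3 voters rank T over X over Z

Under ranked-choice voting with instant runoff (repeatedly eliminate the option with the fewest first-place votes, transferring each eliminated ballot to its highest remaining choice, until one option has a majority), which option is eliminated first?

Z

Round 1: X 17, T 12, Z 7. Z has the fewest and is eliminated.
Round 2: X 24, T 12. X has a majority.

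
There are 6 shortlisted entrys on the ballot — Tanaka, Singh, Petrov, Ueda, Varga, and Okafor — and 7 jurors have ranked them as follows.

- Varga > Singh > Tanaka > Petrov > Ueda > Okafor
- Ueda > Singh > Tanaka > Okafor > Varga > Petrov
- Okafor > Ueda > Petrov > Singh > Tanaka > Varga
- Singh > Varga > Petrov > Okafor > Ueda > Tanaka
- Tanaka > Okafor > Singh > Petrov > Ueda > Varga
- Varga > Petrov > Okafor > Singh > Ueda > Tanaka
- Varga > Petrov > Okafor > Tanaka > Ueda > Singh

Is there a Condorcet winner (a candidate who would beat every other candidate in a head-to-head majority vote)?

No

Head-to-head results (7 voters total):
Tanaka vs Singh: Singh wins 5–2.
Tanaka vs Petrov: Petrov wins 4–3.
Tanaka vs Ueda: Ueda wins 4–3.
Tanaka vs Varga: Varga wins 4–3.
Tanaka vs Okafor: Okafor wins 4–3.
Singh vs Petrov: Singh wins 4–3.
Singh vs Ueda: Singh wins 4–3.
Singh vs Varga: Singh wins 4–3.
Singh vs Okafor: Okafor wins 4–3.
Petrov vs Ueda: Petrov wins 5–2.
Petrov vs Varga: Varga wins 5–2.
Petrov vs Okafor: Petrov wins 4–3.
Ueda vs Varga: Varga wins 4–3.
Ueda vs Okafor: Okafor wins 5–2.
Varga vs Okafor: Varga wins 4–3.
No candidate beats all others: Singh beats Petrov beats Okafor beats Singh, a majority cycle.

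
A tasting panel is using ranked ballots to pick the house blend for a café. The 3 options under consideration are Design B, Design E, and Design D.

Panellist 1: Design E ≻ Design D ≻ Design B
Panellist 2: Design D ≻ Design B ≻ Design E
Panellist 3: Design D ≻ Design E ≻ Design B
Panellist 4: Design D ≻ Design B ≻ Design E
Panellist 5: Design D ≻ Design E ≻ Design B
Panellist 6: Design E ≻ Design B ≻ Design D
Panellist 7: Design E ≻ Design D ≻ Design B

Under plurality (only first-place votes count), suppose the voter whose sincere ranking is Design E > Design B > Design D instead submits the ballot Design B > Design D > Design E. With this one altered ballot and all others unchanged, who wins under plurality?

First-place totals with the altered ballot: Design B 1, Design E 2, Design D 4.
The winner is unchanged: still Design D.

Design D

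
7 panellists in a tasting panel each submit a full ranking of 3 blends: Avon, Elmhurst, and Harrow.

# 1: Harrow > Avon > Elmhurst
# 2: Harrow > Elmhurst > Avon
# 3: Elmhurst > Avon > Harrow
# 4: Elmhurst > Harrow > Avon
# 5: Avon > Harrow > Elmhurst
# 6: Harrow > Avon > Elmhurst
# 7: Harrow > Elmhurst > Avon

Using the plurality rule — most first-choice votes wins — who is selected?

Harrow

First-place vote totals:
  Avon: 1
  Elmhurst: 2
  Harrow: 4
Harrow has the most first-place votes.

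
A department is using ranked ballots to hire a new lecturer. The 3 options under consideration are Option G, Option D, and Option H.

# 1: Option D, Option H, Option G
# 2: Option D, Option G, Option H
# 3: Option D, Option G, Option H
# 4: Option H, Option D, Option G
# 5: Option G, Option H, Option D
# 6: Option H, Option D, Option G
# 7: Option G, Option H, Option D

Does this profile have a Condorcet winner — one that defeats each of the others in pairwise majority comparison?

Head-to-head results (7 voters total):
Option G vs Option D: Option D wins 5–2.
Option G vs Option H: Option G wins 4–3.
Option D vs Option H: Option H wins 4–3.
No candidate beats all others: Option G beats Option H beats Option D beats Option G, a majority cycle.

No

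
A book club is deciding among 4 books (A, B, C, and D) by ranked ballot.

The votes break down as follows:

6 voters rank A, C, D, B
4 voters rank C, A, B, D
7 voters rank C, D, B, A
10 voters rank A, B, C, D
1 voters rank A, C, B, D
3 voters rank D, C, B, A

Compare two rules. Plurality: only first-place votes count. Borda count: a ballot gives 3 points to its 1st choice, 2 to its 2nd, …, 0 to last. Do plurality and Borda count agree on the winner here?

No

Plurality first-place counts: A 17, B 0, C 11, D 3 → A.
Borda totals: A 59, B 35, C 63, D 29 → C.
The two rules disagree: plurality picks A, Borda picks C.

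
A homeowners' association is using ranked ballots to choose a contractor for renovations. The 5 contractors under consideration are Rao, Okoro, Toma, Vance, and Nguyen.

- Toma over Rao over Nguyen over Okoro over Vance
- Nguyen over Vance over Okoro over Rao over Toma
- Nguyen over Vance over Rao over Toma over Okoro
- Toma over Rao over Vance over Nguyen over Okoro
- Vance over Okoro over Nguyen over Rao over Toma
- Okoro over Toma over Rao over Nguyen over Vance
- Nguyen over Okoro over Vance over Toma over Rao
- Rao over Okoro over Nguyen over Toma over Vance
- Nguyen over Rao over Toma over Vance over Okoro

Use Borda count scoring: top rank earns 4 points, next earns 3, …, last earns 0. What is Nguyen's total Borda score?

24

Borda scores:
  Rao: 3 + 1 + 2 + 3 + 1 + 2 + 0 + 4 + 3 = 19
  Okoro: 1 + 2 + 0 + 0 + 3 + 4 + 3 + 3 + 0 = 16
  Toma: 4 + 0 + 1 + 4 + 0 + 3 + 1 + 1 + 2 = 16
  Vance: 0 + 3 + 3 + 2 + 4 + 0 + 2 + 0 + 1 = 15
  Nguyen: 2 + 4 + 4 + 1 + 2 + 1 + 4 + 2 + 4 = 24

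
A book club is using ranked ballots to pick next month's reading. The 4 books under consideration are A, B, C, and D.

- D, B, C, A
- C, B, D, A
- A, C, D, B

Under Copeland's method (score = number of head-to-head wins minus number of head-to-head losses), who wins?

Pairwise results:
  A vs B: B wins 2–1.
  A vs C: C wins 2–1.
  A vs D: D wins 2–1.
  B vs C: C wins 2–1.
  B vs D: D wins 2–1.
  C vs D: C wins 2–1.
Copeland scores (wins − losses):
  A: 0 − 3 = -3
  B: 1 − 2 = -1
  C: 3 − 0 = 3
  D: 2 − 1 = 1
C has the best Copeland score.

C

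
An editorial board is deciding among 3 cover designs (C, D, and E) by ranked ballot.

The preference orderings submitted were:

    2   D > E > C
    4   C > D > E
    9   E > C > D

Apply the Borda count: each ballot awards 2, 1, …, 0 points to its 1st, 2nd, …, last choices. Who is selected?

E

Borda scores:
  C: 2·0 + 4·2 + 9·1 = 17
  D: 2·2 + 4·1 + 9·0 = 8
  E: 2·1 + 4·0 + 9·2 = 20
E has the highest total.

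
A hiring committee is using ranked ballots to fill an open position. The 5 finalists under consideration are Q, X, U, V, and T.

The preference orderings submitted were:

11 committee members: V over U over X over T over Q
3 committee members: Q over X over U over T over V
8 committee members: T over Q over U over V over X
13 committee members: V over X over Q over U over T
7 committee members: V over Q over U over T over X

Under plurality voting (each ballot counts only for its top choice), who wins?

V

First-place vote totals:
  Q: 3
  X: 0
  U: 0
  V: 31
  T: 8
V has the most first-place votes.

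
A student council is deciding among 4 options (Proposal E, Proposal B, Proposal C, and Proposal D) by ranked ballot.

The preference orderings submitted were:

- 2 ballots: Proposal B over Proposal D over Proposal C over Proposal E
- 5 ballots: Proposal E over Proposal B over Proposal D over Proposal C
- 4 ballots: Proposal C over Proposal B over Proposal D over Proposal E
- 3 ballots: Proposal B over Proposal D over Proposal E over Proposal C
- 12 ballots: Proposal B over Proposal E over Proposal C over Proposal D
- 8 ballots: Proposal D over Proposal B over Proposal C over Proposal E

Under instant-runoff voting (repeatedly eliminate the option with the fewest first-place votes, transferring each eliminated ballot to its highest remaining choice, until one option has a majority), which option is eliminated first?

Round 1: Proposal B 17, Proposal D 8, Proposal E 5, Proposal C 4. Proposal C has the fewest and is eliminated.
Round 2: Proposal B 21, Proposal D 8, Proposal E 5. Proposal B has a majority.

Proposal C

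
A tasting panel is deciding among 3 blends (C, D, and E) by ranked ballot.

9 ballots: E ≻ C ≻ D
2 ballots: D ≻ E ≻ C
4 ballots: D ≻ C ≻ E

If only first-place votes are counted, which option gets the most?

First-place vote totals:
  C: 0
  D: 6
  E: 9
E has the most first-place votes.

E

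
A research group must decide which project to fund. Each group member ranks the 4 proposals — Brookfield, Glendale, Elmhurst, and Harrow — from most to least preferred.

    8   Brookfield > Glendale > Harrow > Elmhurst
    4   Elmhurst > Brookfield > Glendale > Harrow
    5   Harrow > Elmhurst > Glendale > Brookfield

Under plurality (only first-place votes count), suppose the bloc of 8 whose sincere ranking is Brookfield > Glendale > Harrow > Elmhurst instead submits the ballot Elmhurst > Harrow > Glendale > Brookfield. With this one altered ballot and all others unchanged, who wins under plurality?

First-place totals with the altered ballot: Brookfield 0, Glendale 0, Elmhurst 12, Harrow 5.
The switch changes the winner from Brookfield to Elmhurst.

Elmhurst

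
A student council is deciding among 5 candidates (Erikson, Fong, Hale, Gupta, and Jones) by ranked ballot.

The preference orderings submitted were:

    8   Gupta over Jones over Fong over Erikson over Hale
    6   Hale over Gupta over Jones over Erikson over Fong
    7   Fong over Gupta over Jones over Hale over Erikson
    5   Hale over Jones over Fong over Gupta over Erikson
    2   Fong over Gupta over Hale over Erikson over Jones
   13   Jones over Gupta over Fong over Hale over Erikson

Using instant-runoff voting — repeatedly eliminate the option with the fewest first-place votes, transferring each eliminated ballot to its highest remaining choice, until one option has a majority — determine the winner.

Round 1: Jones 13, Hale 11, Fong 9, Gupta 8, Erikson 0. Erikson has the fewest and is eliminated.
Round 2: Jones 13, Hale 11, Fong 9, Gupta 8. Gupta has the fewest and is eliminated.
Round 3: Jones 21, Hale 11, Fong 9. Jones has a majority.

Jones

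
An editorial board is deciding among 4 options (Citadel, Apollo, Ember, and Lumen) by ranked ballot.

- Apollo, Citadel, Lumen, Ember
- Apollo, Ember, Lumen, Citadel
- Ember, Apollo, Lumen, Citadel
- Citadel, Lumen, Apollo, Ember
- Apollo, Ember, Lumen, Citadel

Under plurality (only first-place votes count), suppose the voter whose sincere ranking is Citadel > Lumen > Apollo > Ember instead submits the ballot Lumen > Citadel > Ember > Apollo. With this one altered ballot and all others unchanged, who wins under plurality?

First-place totals with the altered ballot: Citadel 0, Apollo 3, Ember 1, Lumen 1.
The winner is unchanged: still Apollo.

Apollo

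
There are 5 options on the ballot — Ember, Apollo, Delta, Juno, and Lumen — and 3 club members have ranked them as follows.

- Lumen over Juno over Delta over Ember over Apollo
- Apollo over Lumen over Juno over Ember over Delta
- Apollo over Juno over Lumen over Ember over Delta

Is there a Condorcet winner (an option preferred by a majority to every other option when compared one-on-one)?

Head-to-head results (3 voters total):
Ember vs Apollo: Apollo wins 2–1.
Ember vs Delta: Ember wins 2–1.
Ember vs Juno: Juno wins 3–0.
Ember vs Lumen: Lumen wins 3–0.
Apollo vs Delta: Apollo wins 2–1.
Apollo vs Juno: Apollo wins 2–1.
Apollo vs Lumen: Apollo wins 2–1.
Delta vs Juno: Juno wins 3–0.
Delta vs Lumen: Lumen wins 3–0.
Juno vs Lumen: Lumen wins 2–1.
Apollo beats each rival — Ember (2–1), Delta (2–1), Juno (2–1), Lumen (2–1) — so Apollo is the Condorcet winner.

Yes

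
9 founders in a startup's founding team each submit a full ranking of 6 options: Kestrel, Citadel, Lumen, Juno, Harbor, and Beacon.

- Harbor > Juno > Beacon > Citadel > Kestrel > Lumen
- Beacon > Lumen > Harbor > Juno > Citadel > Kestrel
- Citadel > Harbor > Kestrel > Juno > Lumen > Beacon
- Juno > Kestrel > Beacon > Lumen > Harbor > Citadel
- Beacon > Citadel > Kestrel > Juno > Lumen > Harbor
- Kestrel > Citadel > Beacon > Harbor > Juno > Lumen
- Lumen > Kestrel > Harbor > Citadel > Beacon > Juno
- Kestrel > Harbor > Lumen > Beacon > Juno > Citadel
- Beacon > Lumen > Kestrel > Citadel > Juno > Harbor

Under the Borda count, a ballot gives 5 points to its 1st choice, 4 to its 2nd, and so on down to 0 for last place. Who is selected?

Kestrel

Borda scores:
  Kestrel: 1 + 0 + 3 + 4 + 3 + 5 + 4 + 5 + 3 = 28
  Citadel: 2 + 1 + 5 + 0 + 4 + 4 + 2 + 0 + 2 = 20
  Lumen: 0 + 4 + 1 + 2 + 1 + 0 + 5 + 3 + 4 = 20
  Juno: 4 + 2 + 2 + 5 + 2 + 1 + 0 + 1 + 1 = 18
  Harbor: 5 + 3 + 4 + 1 + 0 + 2 + 3 + 4 + 0 = 22
  Beacon: 3 + 5 + 0 + 3 + 5 + 3 + 1 + 2 + 5 = 27
Kestrel has the highest total.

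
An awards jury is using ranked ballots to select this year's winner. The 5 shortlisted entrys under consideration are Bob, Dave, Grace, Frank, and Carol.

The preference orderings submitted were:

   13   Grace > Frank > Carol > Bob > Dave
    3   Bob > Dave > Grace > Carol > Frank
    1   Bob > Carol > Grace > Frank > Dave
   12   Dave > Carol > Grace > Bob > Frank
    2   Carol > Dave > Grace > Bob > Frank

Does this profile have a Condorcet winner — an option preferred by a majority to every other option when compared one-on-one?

No

Head-to-head results (31 voters total):
Bob vs Dave: Bob wins 17–14.
Bob vs Grace: Grace wins 27–4.
Bob vs Frank: Bob wins 18–13.
Bob vs Carol: Carol wins 27–4.
Dave vs Grace: Dave wins 17–14.
Dave vs Frank: Dave wins 17–14.
Dave vs Carol: Carol wins 16–15.
Grace vs Frank: Grace wins 31–0.
Grace vs Carol: Grace wins 16–15.
Frank vs Carol: Carol wins 18–13.
No candidate beats all others: Bob beats Dave beats Grace beats Bob, a majority cycle.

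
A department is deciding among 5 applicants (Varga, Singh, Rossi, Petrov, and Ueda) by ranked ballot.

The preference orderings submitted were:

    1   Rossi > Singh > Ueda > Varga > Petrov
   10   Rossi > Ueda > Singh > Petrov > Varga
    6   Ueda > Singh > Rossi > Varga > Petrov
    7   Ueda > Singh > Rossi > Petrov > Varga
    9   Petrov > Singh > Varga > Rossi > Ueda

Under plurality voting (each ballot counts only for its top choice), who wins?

First-place vote totals:
  Varga: 0
  Singh: 0
  Rossi: 11
  Petrov: 9
  Ueda: 13
Ueda has the most first-place votes.

Ueda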